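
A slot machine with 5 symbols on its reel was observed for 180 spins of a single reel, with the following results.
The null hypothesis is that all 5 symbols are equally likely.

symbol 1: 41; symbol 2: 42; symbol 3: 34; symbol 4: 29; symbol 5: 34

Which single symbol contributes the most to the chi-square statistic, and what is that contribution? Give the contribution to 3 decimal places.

symbol 4, 1.361

Under H₀ each category has probability 1/5, so each expected count is 180/5 = 36.
symbol 1: (41 − 36)²/36 = 25/36 = 0.6944
symbol 2: (42 − 36)²/36 = 36/36 = 1.0000
symbol 3: (34 − 36)²/36 = 4/36 = 0.1111
symbol 4: (29 − 36)²/36 = 49/36 = 1.3611
symbol 5: (34 − 36)²/36 = 4/36 = 0.1111
The largest term is for symbol 4: 1.361.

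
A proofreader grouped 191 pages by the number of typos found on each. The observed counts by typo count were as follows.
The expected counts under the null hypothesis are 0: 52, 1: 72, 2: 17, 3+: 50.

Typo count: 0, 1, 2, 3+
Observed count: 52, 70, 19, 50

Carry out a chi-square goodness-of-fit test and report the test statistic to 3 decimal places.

0.291

0: (52 − 52)²/52 = 0/52 = 0.0000
1: (70 − 72)²/72 = 4/72 = 0.0556
2: (19 − 17)²/17 = 4/17 = 0.2353
3+: (50 − 50)²/50 = 0/50 = 0.0000
Sum = 0.291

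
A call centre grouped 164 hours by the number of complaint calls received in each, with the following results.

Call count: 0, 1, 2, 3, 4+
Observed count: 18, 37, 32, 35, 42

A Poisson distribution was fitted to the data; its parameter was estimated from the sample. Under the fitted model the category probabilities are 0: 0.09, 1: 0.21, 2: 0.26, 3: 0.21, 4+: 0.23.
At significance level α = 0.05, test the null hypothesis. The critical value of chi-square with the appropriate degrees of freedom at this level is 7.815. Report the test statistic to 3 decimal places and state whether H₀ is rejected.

Expected counts E_i = n·p_i: 164×0.09 = 14.76, 164×0.21 = 34.44, 164×0.26 = 42.64, 164×0.21 = 34.44, 164×0.23 = 37.72.
cat         O        E   (O−E)²/E
0          18    14.76     0.7112
1          37    34.44     0.1903
2          32    42.64     2.6550
3          35    34.44     0.0091
4+         42    37.72     0.4856
Sum = 4.051
df = 3. Since 4.051 < 7.815, we do not reject H₀.

4.051; do not reject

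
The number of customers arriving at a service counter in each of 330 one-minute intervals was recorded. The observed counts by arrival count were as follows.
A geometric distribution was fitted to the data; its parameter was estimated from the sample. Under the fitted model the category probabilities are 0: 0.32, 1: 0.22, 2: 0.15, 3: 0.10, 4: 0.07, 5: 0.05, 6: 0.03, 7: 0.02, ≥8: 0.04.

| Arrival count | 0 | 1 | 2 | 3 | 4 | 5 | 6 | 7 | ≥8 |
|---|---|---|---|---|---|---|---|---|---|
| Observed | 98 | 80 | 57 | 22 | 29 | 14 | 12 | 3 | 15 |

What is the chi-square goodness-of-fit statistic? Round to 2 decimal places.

Expected counts E_i = n·p_i: 330×0.32 = 105.6, 330×0.22 = 72.6, 330×0.15 = 49.5, 330×0.10 = 33, 330×0.07 = 23.1, 330×0.05 = 16.5, 330×0.03 = 9.9, 330×0.02 = 6.6, 330×0.04 = 13.2.
0: (98 − 105.6)²/105.6 = 57.76/105.6 = 0.547
1: (80 − 72.6)²/72.6 = 54.76/72.6 = 0.754
2: (57 − 49.5)²/49.5 = 56.25/49.5 = 1.136
3: (22 − 33)²/33 = 121/33 = 3.667
4: (29 − 23.1)²/23.1 = 34.81/23.1 = 1.507
5: (14 − 16.5)²/16.5 = 6.25/16.5 = 0.379
6: (12 − 9.9)²/9.9 = 4.41/9.9 = 0.445
7: (3 − 6.6)²/6.6 = 12.96/6.6 = 1.964
≥8: (15 − 13.2)²/13.2 = 3.24/13.2 = 0.245
Sum = 10.64

10.64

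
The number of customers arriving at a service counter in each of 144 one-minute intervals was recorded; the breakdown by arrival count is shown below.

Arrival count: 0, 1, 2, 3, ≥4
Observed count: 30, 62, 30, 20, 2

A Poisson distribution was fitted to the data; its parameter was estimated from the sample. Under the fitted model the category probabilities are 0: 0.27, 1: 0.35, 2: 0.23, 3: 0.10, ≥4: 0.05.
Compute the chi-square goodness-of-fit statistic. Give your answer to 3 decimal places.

Expected counts E_i = n·p_i: 144×0.27 = 38.88, 144×0.35 = 50.4, 144×0.23 = 33.12, 144×0.10 = 14.4, 144×0.05 = 7.2.
cat         O        E   (O−E)²/E
0          30    38.88     2.0281
1          62     50.4     2.6698
2          30    33.12     0.2939
3          20     14.4     2.1778
≥4          2      7.2     3.7556
Sum = 10.925

10.925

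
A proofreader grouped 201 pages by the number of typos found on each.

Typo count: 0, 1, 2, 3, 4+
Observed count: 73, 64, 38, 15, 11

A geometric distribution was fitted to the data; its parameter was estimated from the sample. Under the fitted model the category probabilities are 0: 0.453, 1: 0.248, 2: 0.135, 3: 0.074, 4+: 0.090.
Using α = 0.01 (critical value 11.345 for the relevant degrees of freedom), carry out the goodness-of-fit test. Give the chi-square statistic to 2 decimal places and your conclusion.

Expected counts E_i = n·p_i: 201×0.453 = 91.053, 201×0.248 = 49.848, 201×0.135 = 27.135, 201×0.074 = 14.874, 201×0.090 = 18.09.
χ² = (73−91.053)²/91.053 + (64−49.848)²/49.848 + (38−27.135)²/27.135 + (15−14.874)²/14.874 + (11−18.09)²/18.09
   = 3.579 + 4.018 + 4.350 + 0.001 + 2.779
Sum = 14.73
df = 3. Since 14.73 > 11.345, we reject H₀.

14.73; reject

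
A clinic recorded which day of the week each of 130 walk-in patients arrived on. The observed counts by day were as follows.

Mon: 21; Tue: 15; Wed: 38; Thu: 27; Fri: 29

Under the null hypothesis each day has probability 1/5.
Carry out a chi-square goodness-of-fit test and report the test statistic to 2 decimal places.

11.54

Under H₀ each category has probability 1/5, so each expected count is 130/5 = 26.
χ² = (21−26)²/26 + (15−26)²/26 + (38−26)²/26 + (27−26)²/26 + (29−26)²/26
   = 0.962 + 4.654 + 5.538 + 0.038 + 0.346
Sum = 11.54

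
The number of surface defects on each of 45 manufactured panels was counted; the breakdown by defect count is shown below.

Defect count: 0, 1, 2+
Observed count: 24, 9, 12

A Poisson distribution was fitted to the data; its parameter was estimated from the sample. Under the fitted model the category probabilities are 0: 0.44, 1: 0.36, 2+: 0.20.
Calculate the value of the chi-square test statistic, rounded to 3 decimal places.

Expected counts E_i = n·p_i: 45×0.44 = 19.8, 45×0.36 = 16.2, 45×0.20 = 9.
χ² = (24−19.8)²/19.8 + (9−16.2)²/16.2 + (12−9)²/9
   = 0.8909 + 3.2000 + 1.0000
Sum = 5.091

5.091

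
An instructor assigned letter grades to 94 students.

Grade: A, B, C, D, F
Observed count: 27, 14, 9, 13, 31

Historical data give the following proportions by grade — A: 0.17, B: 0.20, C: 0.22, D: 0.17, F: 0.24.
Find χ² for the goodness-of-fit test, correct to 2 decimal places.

19.14

Expected counts E_i = n·p_i: 94×0.17 = 15.98, 94×0.20 = 18.8, 94×0.22 = 20.68, 94×0.17 = 15.98, 94×0.24 = 22.56.
cat         O        E   (O−E)²/E
A          27    15.98      7.600
B          14     18.8      1.226
C           9    20.68      6.597
D          13    15.98      0.556
F          31    22.56      3.158
Sum = 19.14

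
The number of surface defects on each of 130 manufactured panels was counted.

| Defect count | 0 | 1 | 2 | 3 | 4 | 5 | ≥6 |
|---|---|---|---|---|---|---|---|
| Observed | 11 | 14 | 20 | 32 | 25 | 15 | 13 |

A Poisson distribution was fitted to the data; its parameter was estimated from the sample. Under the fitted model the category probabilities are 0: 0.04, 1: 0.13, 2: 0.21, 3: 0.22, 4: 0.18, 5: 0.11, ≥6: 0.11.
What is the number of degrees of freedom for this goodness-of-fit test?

5

There are k = 7 categories and 1 parameter estimated from the data, so df = 7 − 1 − 1 = 5.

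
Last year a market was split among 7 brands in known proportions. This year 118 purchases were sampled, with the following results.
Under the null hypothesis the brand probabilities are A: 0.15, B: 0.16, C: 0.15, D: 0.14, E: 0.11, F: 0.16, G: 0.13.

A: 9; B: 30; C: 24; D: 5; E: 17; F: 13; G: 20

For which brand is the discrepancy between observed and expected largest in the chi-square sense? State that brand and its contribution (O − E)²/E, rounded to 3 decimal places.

D, 8.033

Expected counts E_i = n·p_i: 118×0.15 = 17.7, 118×0.16 = 18.88, 118×0.15 = 17.7, 118×0.14 = 16.52, 118×0.11 = 12.98, 118×0.16 = 18.88, 118×0.13 = 15.34.
cat         O        E   (O−E)²/E
A           9     17.7     4.2763
B          30    18.88     6.5495
C          24     17.7     2.2424
D           5    16.52     8.0333
E          17    12.98     1.2450
F          13    18.88     1.8313
G          20    15.34     1.4156
The largest term is for D: 8.033.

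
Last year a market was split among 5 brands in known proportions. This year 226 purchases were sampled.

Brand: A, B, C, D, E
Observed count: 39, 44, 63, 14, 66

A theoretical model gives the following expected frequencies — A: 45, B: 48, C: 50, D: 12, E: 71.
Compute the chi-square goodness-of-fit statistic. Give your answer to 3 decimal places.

5.199

χ² = (39−45)²/45 + (44−48)²/48 + (63−50)²/50 + (14−12)²/12 + (66−71)²/71
   = 0.8000 + 0.3333 + 3.3800 + 0.3333 + 0.3521
Sum = 5.199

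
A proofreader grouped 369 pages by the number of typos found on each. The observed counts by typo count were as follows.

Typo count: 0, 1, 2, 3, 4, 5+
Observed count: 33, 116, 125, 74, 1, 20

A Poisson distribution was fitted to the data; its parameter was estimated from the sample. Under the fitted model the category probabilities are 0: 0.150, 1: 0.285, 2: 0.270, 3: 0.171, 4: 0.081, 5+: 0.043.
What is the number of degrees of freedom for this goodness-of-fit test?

There are k = 6 categories and 1 parameter estimated from the data, so df = 6 − 1 − 1 = 4.

4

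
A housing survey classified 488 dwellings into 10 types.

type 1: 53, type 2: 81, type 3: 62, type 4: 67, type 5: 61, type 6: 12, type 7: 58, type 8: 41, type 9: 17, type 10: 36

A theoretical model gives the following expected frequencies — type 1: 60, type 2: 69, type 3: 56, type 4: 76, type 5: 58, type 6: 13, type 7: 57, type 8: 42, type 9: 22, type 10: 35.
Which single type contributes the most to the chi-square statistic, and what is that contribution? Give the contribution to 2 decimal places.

type 2, 2.09

type 1: (53 − 60)²/60 = 49/60 = 0.817
type 2: (81 − 69)²/69 = 144/69 = 2.087
type 3: (62 − 56)²/56 = 36/56 = 0.643
type 4: (67 − 76)²/76 = 81/76 = 1.066
type 5: (61 − 58)²/58 = 9/58 = 0.155
type 6: (12 − 13)²/13 = 1/13 = 0.077
type 7: (58 − 57)²/57 = 1/57 = 0.018
type 8: (41 − 42)²/42 = 1/42 = 0.024
type 9: (17 − 22)²/22 = 25/22 = 1.136
type 10: (36 − 35)²/35 = 1/35 = 0.029
The largest term is for type 2: 2.09.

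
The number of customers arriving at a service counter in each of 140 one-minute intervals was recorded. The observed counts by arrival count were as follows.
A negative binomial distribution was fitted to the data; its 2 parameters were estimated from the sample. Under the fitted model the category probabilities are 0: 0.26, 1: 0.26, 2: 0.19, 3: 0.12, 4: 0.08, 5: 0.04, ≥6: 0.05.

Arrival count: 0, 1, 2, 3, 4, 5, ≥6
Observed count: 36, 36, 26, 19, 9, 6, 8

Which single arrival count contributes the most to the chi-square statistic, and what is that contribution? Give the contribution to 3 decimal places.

Expected counts E_i = n·p_i: 140×0.26 = 36.4, 140×0.26 = 36.4, 140×0.19 = 26.6, 140×0.12 = 16.8, 140×0.08 = 11.2, 140×0.04 = 5.6, 140×0.05 = 7.
0: (36 − 36.4)²/36.4 = 0.16/36.4 = 0.0044
1: (36 − 36.4)²/36.4 = 0.16/36.4 = 0.0044
2: (26 − 26.6)²/26.6 = 0.36/26.6 = 0.0135
3: (19 − 16.8)²/16.8 = 4.84/16.8 = 0.2881
4: (9 − 11.2)²/11.2 = 4.84/11.2 = 0.4321
5: (6 − 5.6)²/5.6 = 0.16/5.6 = 0.0286
≥6: (8 − 7)²/7 = 1/7 = 0.1429
The largest term is for 4: 0.432.

4, 0.432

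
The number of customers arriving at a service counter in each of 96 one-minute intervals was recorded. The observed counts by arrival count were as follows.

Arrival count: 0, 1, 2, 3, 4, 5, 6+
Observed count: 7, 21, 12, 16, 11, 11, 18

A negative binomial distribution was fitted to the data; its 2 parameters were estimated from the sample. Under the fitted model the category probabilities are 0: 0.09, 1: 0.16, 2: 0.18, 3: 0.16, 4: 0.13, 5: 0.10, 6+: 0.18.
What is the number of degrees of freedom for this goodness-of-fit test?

4

There are k = 7 categories and 2 parameters estimated from the data, so df = 7 − 1 − 2 = 4.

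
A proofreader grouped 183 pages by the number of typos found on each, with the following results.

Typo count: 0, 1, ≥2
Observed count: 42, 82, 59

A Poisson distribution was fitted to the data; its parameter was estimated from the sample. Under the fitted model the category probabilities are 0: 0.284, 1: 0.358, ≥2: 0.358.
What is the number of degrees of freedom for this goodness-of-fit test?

1

There are k = 3 categories and 1 parameter estimated from the data, so df = 3 − 1 − 1 = 1.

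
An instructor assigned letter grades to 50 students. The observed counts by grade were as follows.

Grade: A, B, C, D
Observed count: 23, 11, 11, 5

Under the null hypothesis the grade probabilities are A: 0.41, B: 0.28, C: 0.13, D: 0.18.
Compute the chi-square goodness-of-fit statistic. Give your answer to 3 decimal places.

5.841

Expected counts E_i = n·p_i: 50×0.41 = 20.5, 50×0.28 = 14, 50×0.13 = 6.5, 50×0.18 = 9.
χ² = (23−20.5)²/20.5 + (11−14)²/14 + (11−6.5)²/6.5 + (5−9)²/9
   = 0.3049 + 0.6429 + 3.1154 + 1.7778
Sum = 5.841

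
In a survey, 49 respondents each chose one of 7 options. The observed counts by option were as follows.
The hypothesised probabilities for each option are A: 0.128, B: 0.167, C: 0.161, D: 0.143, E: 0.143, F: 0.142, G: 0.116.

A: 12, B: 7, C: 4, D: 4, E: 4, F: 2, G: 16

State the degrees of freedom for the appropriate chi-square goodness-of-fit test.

There are k = 7 categories and no parameters were estimated from the data, so df = 7 − 1 = 6.

6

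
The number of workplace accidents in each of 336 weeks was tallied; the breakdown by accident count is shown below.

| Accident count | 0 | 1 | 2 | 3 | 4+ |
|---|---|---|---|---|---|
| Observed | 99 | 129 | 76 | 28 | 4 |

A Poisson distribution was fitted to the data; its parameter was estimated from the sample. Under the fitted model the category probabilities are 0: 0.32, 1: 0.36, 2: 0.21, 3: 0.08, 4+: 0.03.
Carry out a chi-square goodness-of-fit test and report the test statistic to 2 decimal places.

5.34

Expected counts E_i = n·p_i: 336×0.32 = 107.52, 336×0.36 = 120.96, 336×0.21 = 70.56, 336×0.08 = 26.88, 336×0.03 = 10.08.
χ² = (99−107.52)²/107.52 + (129−120.96)²/120.96 + (76−70.56)²/70.56 + (28−26.88)²/26.88 + (4−10.08)²/10.08
   = 0.675 + 0.534 + 0.419 + 0.047 + 3.667
Sum = 5.34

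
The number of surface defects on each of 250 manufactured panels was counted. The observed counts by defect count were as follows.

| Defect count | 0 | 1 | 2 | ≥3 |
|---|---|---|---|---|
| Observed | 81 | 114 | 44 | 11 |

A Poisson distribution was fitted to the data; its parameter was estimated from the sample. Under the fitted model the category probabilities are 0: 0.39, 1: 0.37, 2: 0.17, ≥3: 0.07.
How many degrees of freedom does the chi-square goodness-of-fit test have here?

There are k = 4 categories and 1 parameter estimated from the data, so df = 4 − 1 − 1 = 2.

2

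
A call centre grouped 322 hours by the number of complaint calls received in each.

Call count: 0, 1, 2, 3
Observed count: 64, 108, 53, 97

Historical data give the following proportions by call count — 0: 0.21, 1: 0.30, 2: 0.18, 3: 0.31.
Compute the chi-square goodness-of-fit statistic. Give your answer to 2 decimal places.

Expected counts E_i = n·p_i: 322×0.21 = 67.62, 322×0.30 = 96.6, 322×0.18 = 57.96, 322×0.31 = 99.82.
χ² = (64−67.62)²/67.62 + (108−96.6)²/96.6 + (53−57.96)²/57.96 + (97−99.82)²/99.82
   = 0.194 + 1.345 + 0.424 + 0.080
Sum = 2.04

2.04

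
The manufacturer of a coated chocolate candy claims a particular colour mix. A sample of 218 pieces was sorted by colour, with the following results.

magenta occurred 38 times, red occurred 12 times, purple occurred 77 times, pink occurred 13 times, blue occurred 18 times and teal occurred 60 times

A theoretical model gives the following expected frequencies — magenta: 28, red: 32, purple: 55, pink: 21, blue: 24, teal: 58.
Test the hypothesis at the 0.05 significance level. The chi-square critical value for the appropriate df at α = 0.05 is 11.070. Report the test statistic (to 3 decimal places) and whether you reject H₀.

29.488; reject

cat          O        E   (O−E)²/E
magenta     38       28     3.5714
red         12       32    12.5000
purple      77       55     8.8000
pink        13       21     3.0476
blue        18       24     1.5000
teal        60       58     0.0690
Sum = 29.488
df = 5. Since 29.488 > 11.070, we reject H₀.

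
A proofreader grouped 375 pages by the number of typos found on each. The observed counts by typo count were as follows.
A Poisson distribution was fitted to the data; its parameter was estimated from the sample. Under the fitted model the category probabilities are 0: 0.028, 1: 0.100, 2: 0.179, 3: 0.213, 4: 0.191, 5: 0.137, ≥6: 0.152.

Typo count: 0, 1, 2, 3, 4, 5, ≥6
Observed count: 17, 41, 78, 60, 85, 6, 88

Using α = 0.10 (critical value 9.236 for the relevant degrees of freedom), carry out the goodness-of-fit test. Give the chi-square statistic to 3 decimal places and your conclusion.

70.491; reject

Expected counts E_i = n·p_i: 375×0.028 = 10.5, 375×0.100 = 37.5, 375×0.179 = 67.125, 375×0.213 = 79.875, 375×0.191 = 71.625, 375×0.137 = 51.375, 375×0.152 = 57.
cat         O        E   (O−E)²/E
0          17     10.5     4.0238
1          41     37.5     0.3267
2          78   67.125     1.7619
3          60   79.875     4.9454
4          85   71.625     2.4976
5           6   51.375    40.0757
≥6         88       57    16.8596
Sum = 70.491
df = 5. Since 70.491 > 9.236, we reject H₀.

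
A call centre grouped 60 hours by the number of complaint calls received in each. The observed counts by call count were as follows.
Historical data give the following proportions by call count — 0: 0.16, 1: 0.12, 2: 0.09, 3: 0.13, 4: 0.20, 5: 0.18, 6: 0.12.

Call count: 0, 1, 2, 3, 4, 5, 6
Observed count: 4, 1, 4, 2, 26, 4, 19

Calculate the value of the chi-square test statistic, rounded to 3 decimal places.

Expected counts E_i = n·p_i: 60×0.16 = 9.6, 60×0.12 = 7.2, 60×0.09 = 5.4, 60×0.13 = 7.8, 60×0.20 = 12, 60×0.18 = 10.8, 60×0.12 = 7.2.
0: (4 − 9.6)²/9.6 = 31.36/9.6 = 3.2667
1: (1 − 7.2)²/7.2 = 38.44/7.2 = 5.3389
2: (4 − 5.4)²/5.4 = 1.96/5.4 = 0.3630
3: (2 − 7.8)²/7.8 = 33.64/7.8 = 4.3128
4: (26 − 12)²/12 = 196/12 = 16.3333
5: (4 − 10.8)²/10.8 = 46.24/10.8 = 4.2815
6: (19 − 7.2)²/7.2 = 139.24/7.2 = 19.3389
Sum = 53.235

53.235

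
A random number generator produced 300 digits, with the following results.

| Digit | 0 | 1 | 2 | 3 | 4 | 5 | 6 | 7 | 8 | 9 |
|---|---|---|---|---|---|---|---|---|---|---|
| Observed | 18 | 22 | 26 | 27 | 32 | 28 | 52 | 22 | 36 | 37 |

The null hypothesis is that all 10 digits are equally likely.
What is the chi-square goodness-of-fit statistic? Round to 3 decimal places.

29.133

Expected count for each of the 10 categories: 300/10 = 30.
cat         O        E   (O−E)²/E
0          18       30     4.8000
1          22       30     2.1333
2          26       30     0.5333
3          27       30     0.3000
4          32       30     0.1333
5          28       30     0.1333
6          52       30    16.1333
7          22       30     2.1333
8          36       30     1.2000
9          37       30     1.6333
Sum = 29.133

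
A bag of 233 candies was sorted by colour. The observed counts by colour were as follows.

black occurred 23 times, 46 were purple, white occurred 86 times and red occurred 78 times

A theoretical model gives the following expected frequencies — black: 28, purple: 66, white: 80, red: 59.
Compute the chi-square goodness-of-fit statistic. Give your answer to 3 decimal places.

χ² = (23−28)²/28 + (46−66)²/66 + (86−80)²/80 + (78−59)²/59
   = 0.8929 + 6.0606 + 0.4500 + 6.1186
Sum = 13.522

13.522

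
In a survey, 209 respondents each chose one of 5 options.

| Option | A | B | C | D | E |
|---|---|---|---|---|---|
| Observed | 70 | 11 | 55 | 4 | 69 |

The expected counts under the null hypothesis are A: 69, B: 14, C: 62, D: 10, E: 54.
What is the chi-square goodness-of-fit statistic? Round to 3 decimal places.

χ² = (70−69)²/69 + (11−14)²/14 + (55−62)²/62 + (4−10)²/10 + (69−54)²/54
   = 0.0145 + 0.6429 + 0.7903 + 3.6000 + 4.1667
Sum = 9.214

9.214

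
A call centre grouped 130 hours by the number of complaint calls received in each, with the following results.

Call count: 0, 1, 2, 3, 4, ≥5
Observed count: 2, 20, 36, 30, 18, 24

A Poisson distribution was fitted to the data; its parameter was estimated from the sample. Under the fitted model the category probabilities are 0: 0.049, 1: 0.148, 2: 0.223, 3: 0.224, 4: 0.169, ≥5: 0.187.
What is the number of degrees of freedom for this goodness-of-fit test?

There are k = 6 categories and 1 parameter estimated from the data, so df = 6 − 1 − 1 = 4.

4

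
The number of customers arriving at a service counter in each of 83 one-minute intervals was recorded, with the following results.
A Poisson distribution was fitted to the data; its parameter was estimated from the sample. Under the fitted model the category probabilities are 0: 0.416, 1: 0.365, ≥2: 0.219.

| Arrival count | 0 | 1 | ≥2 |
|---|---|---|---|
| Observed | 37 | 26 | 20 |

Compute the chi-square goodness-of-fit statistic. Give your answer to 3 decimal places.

Expected counts E_i = n·p_i: 83×0.416 = 34.528, 83×0.365 = 30.295, 83×0.219 = 18.177.
0: (37 − 34.528)²/34.528 = 6.110784/34.528 = 0.1770
1: (26 − 30.295)²/30.295 = 18.447025/30.295 = 0.6089
≥2: (20 − 18.177)²/18.177 = 3.323329/18.177 = 0.1828
Sum = 0.969

0.969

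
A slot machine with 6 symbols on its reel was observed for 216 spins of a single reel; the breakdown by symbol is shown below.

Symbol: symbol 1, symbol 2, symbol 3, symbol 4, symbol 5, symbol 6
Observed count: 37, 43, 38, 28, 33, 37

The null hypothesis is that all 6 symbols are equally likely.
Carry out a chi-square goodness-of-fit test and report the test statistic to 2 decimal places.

Under H₀ each category has probability 1/6, so each expected count is 216/6 = 36.
cat           O        E   (O−E)²/E
symbol 1     37       36      0.028
symbol 2     43       36      1.361
symbol 3     38       36      0.111
symbol 4     28       36      1.778
symbol 5     33       36      0.250
symbol 6     37       36      0.028
Sum = 3.56

3.56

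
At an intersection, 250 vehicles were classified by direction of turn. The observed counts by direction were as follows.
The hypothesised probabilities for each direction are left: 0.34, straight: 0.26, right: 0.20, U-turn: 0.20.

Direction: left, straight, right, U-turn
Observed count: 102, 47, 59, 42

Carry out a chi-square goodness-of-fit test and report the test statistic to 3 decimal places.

Expected counts E_i = n·p_i: 250×0.34 = 85, 250×0.26 = 65, 250×0.20 = 50, 250×0.20 = 50.
left: (102 − 85)²/85 = 289/85 = 3.4000
straight: (47 − 65)²/65 = 324/65 = 4.9846
right: (59 − 50)²/50 = 81/50 = 1.6200
U-turn: (42 − 50)²/50 = 64/50 = 1.2800
Sum = 11.285

11.285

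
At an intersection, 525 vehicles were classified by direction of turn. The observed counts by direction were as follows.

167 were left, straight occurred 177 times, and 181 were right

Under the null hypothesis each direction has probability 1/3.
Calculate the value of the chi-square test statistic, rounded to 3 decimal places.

Expected count for each of the 3 categories: 525/3 = 175.
cat           O        E   (O−E)²/E
left        167      175     0.3657
straight    177      175     0.0229
right       181      175     0.2057
Sum = 0.594

0.594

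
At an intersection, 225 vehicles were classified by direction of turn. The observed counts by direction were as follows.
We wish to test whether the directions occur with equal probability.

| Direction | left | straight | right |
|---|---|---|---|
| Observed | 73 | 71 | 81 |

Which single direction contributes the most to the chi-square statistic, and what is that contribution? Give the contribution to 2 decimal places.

Expected count for each of the 3 categories: 225/3 = 75.
χ² = (73−75)²/75 + (71−75)²/75 + (81−75)²/75
   = 0.053 + 0.213 + 0.480
The largest term is for right: 0.48.

right, 0.48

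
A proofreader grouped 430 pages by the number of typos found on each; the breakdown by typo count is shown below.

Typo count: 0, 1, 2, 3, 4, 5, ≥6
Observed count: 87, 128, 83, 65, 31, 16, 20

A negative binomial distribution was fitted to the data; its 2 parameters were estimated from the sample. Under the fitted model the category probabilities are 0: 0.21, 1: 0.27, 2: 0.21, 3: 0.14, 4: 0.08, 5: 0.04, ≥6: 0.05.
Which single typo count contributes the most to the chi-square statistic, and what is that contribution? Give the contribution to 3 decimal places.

1, 1.220

Expected counts E_i = n·p_i: 430×0.21 = 90.3, 430×0.27 = 116.1, 430×0.21 = 90.3, 430×0.14 = 60.2, 430×0.08 = 34.4, 430×0.04 = 17.2, 430×0.05 = 21.5.
0: (87 − 90.3)²/90.3 = 10.89/90.3 = 0.1206
1: (128 − 116.1)²/116.1 = 141.61/116.1 = 1.2197
2: (83 − 90.3)²/90.3 = 53.29/90.3 = 0.5901
3: (65 − 60.2)²/60.2 = 23.04/60.2 = 0.3827
4: (31 − 34.4)²/34.4 = 11.56/34.4 = 0.3360
5: (16 − 17.2)²/17.2 = 1.44/17.2 = 0.0837
≥6: (20 − 21.5)²/21.5 = 2.25/21.5 = 0.1047
The largest term is for 1: 1.220.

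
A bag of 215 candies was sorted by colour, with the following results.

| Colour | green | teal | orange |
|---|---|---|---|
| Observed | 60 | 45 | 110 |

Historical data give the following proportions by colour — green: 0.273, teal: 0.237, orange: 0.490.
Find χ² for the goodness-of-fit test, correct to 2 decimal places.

Expected counts E_i = n·p_i: 215×0.273 = 58.695, 215×0.237 = 50.955, 215×0.490 = 105.35.
cat         O        E   (O−E)²/E
green      60   58.695      0.029
teal       45   50.955      0.696
orange    110   105.35      0.205
Sum = 0.93

0.93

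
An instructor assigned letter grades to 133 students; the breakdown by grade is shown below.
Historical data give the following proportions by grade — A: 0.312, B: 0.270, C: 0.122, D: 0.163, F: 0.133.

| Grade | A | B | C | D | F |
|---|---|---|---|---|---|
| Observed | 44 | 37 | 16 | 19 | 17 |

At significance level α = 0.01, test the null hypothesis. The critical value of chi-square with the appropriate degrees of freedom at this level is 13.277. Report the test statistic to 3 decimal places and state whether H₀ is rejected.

0.545; do not reject

Expected counts E_i = n·p_i: 133×0.312 = 41.496, 133×0.270 = 35.91, 133×0.122 = 16.226, 133×0.163 = 21.679, 133×0.133 = 17.689.
A: (44 − 41.496)²/41.496 = 6.270016/41.496 = 0.1511
B: (37 − 35.91)²/35.91 = 1.1881/35.91 = 0.0331
C: (16 − 16.226)²/16.226 = 0.051076/16.226 = 0.0031
D: (19 − 21.679)²/21.679 = 7.177041/21.679 = 0.3311
F: (17 − 17.689)²/17.689 = 0.474721/17.689 = 0.0268
Sum = 0.545
df = 4. Since 0.545 < 13.277, we do not reject H₀.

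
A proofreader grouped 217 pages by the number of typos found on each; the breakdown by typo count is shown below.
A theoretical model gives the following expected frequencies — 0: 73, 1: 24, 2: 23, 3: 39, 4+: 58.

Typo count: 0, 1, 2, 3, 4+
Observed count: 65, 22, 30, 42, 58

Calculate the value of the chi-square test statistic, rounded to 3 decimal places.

3.405

cat         O        E   (O−E)²/E
0          65       73     0.8767
1          22       24     0.1667
2          30       23     2.1304
3          42       39     0.2308
4+         58       58     0.0000
Sum = 3.405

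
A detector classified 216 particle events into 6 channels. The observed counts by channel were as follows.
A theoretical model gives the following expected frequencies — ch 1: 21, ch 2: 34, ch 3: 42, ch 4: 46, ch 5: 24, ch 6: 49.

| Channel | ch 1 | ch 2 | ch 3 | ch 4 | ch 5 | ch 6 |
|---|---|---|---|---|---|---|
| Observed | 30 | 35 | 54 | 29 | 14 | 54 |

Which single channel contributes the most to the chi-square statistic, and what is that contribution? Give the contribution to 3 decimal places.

χ² = (30−21)²/21 + (35−34)²/34 + (54−42)²/42 + (29−46)²/46 + (14−24)²/24 + (54−49)²/49
   = 3.8571 + 0.0294 + 3.4286 + 6.2826 + 4.1667 + 0.5102
The largest term is for ch 4: 6.283.

ch 4, 6.283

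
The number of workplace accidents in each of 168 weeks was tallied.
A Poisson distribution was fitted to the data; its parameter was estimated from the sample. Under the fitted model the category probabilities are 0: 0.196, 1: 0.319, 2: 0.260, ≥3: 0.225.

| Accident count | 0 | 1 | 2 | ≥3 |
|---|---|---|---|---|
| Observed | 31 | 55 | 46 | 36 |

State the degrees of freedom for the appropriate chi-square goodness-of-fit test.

There are k = 4 categories and 1 parameter estimated from the data, so df = 4 − 1 − 1 = 2.

2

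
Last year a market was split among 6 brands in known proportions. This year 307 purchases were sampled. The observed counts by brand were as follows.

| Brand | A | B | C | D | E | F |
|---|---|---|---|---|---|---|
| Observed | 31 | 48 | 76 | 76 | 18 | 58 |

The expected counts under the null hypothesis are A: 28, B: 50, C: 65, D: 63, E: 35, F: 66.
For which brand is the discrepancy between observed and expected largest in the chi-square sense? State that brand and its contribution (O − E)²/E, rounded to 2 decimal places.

A: (31 − 28)²/28 = 9/28 = 0.321
B: (48 − 50)²/50 = 4/50 = 0.080
C: (76 − 65)²/65 = 121/65 = 1.862
D: (76 − 63)²/63 = 169/63 = 2.683
E: (18 − 35)²/35 = 289/35 = 8.257
F: (58 − 66)²/66 = 64/66 = 0.970
The largest term is for E: 8.26.

E, 8.26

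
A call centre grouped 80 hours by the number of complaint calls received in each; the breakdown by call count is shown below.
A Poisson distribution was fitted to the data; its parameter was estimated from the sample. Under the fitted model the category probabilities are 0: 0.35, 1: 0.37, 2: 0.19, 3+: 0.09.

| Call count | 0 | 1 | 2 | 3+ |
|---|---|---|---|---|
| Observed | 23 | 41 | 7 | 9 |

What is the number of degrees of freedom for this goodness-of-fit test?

There are k = 4 categories and 1 parameter estimated from the data, so df = 4 − 1 − 1 = 2.

2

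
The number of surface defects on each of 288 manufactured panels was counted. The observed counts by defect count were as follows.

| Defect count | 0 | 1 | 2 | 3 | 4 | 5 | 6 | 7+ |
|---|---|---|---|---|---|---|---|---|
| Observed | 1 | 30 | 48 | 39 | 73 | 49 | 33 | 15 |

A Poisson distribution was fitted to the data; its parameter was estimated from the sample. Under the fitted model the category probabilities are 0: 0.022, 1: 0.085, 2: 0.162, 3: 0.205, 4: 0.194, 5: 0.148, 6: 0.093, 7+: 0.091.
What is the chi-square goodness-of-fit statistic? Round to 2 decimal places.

Expected counts E_i = n·p_i: 288×0.022 = 6.336, 288×0.085 = 24.48, 288×0.162 = 46.656, 288×0.205 = 59.04, 288×0.194 = 55.872, 288×0.148 = 42.624, 288×0.093 = 26.784, 288×0.091 = 26.208.
0: (1 − 6.336)²/6.336 = 28.472896/6.336 = 4.494
1: (30 − 24.48)²/24.48 = 30.4704/24.48 = 1.245
2: (48 − 46.656)²/46.656 = 1.806336/46.656 = 0.039
3: (39 − 59.04)²/59.04 = 401.6016/59.04 = 6.802
4: (73 − 55.872)²/55.872 = 293.368384/55.872 = 5.251
5: (49 − 42.624)²/42.624 = 40.653376/42.624 = 0.954
6: (33 − 26.784)²/26.784 = 38.638656/26.784 = 1.443
7+: (15 − 26.208)²/26.208 = 125.619264/26.208 = 4.793
Sum = 25.02

25.02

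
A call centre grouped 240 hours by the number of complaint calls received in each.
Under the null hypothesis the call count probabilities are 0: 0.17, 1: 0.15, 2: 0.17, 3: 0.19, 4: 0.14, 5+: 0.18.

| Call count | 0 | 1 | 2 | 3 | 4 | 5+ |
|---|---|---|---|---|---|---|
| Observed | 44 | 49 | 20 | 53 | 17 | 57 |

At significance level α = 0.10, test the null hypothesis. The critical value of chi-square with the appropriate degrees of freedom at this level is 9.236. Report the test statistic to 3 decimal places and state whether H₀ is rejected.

Expected counts E_i = n·p_i: 240×0.17 = 40.8, 240×0.15 = 36, 240×0.17 = 40.8, 240×0.19 = 45.6, 240×0.14 = 33.6, 240×0.18 = 43.2.
cat         O        E   (O−E)²/E
0          44     40.8     0.2510
1          49       36     4.6944
2          20     40.8    10.6039
3          53     45.6     1.2009
4          17     33.6     8.2012
5+         57     43.2     4.4083
Sum = 29.360
df = 5. Since 29.360 > 9.236, we reject H₀.

29.360; reject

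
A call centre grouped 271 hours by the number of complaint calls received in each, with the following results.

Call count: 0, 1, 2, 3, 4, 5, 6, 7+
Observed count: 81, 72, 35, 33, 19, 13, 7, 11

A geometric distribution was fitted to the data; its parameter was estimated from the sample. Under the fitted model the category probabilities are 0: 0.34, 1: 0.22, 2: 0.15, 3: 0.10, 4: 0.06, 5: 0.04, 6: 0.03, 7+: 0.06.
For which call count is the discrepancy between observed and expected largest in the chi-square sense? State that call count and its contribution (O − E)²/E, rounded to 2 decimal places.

1, 2.57

Expected counts E_i = n·p_i: 271×0.34 = 92.14, 271×0.22 = 59.62, 271×0.15 = 40.65, 271×0.10 = 27.1, 271×0.06 = 16.26, 271×0.04 = 10.84, 271×0.03 = 8.13, 271×0.06 = 16.26.
cat         O        E   (O−E)²/E
0          81    92.14      1.347
1          72    59.62      2.571
2          35    40.65      0.785
3          33     27.1      1.285
4          19    16.26      0.462
5          13    10.84      0.430
6           7     8.13      0.157
7+         11    16.26      1.702
The largest term is for 1: 2.57.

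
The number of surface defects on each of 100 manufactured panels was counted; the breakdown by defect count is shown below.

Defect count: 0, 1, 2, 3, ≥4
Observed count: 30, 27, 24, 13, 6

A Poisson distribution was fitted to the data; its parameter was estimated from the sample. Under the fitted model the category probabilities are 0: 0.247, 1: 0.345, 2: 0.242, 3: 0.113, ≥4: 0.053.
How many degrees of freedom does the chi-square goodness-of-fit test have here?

There are k = 5 categories and 1 parameter estimated from the data, so df = 5 − 1 − 1 = 3.

3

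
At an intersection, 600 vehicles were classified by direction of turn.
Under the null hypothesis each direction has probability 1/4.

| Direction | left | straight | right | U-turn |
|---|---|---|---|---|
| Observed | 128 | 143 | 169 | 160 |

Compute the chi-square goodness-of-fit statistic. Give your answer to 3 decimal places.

Under H₀ each category has probability 1/4, so each expected count is 600/4 = 150.
χ² = (128−150)²/150 + (143−150)²/150 + (169−150)²/150 + (160−150)²/150
   = 3.2267 + 0.3267 + 2.4067 + 0.6667
Sum = 6.627

6.627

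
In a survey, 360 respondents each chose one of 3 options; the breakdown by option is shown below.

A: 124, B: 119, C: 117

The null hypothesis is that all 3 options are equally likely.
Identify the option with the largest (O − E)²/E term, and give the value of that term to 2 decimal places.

A, 0.13

Under H₀ each category has probability 1/3, so each expected count is 360/3 = 120.
χ² = (124−120)²/120 + (119−120)²/120 + (117−120)²/120
   = 0.133 + 0.008 + 0.075
The largest term is for A: 0.13.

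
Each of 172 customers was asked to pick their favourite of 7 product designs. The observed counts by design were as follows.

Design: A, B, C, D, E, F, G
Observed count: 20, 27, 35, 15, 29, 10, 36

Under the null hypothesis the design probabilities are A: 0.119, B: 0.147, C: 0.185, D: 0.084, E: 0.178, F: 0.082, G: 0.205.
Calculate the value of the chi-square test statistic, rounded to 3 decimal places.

1.761

Expected counts E_i = n·p_i: 172×0.119 = 20.468, 172×0.147 = 25.284, 172×0.185 = 31.82, 172×0.084 = 14.448, 172×0.178 = 30.616, 172×0.082 = 14.104, 172×0.205 = 35.26.
A: (20 − 20.468)²/20.468 = 0.219024/20.468 = 0.0107
B: (27 − 25.284)²/25.284 = 2.944656/25.284 = 0.1165
C: (35 − 31.82)²/31.82 = 10.1124/31.82 = 0.3178
D: (15 − 14.448)²/14.448 = 0.304704/14.448 = 0.0211
E: (29 − 30.616)²/30.616 = 2.611456/30.616 = 0.0853
F: (10 − 14.104)²/14.104 = 16.842816/14.104 = 1.1942
G: (36 − 35.26)²/35.26 = 0.5476/35.26 = 0.0155
Sum = 1.761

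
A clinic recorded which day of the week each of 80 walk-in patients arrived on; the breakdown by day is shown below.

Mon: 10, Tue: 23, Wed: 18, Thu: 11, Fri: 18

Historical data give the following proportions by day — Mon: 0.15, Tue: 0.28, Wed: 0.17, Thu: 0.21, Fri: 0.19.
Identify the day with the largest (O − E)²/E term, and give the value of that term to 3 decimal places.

Expected counts E_i = n·p_i: 80×0.15 = 12, 80×0.28 = 22.4, 80×0.17 = 13.6, 80×0.21 = 16.8, 80×0.19 = 15.2.
χ² = (10−12)²/12 + (23−22.4)²/22.4 + (18−13.6)²/13.6 + (11−16.8)²/16.8 + (18−15.2)²/15.2
   = 0.3333 + 0.0161 + 1.4235 + 2.0024 + 0.5158
The largest term is for Thu: 2.002.

Thu, 2.002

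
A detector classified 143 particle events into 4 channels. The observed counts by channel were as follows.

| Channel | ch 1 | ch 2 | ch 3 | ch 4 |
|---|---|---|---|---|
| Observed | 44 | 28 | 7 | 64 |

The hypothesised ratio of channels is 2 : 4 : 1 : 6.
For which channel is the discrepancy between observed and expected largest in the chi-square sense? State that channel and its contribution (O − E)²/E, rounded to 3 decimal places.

ch 1, 22.000

Ratio total = 13. Expected counts: 143×2/13 = 22, 143×4/13 = 44, 143×1/13 = 11, 143×6/13 = 66.
χ² = (44−22)²/22 + (28−44)²/44 + (7−11)²/11 + (64−66)²/66
   = 22.0000 + 5.8182 + 1.4545 + 0.0606
The largest term is for ch 1: 22.000.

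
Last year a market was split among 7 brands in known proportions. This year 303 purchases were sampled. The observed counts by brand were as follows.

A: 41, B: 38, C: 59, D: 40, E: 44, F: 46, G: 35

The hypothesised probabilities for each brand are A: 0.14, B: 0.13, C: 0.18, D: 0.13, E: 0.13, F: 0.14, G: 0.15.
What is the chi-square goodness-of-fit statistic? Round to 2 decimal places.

3.72

Expected counts E_i = n·p_i: 303×0.14 = 42.42, 303×0.13 = 39.39, 303×0.18 = 54.54, 303×0.13 = 39.39, 303×0.13 = 39.39, 303×0.14 = 42.42, 303×0.15 = 45.45.
χ² = (41−42.42)²/42.42 + (38−39.39)²/39.39 + (59−54.54)²/54.54 + (40−39.39)²/39.39 + (44−39.39)²/39.39 + (46−42.42)²/42.42 + (35−45.45)²/45.45
   = 0.048 + 0.049 + 0.365 + 0.009 + 0.540 + 0.302 + 2.403
Sum = 3.72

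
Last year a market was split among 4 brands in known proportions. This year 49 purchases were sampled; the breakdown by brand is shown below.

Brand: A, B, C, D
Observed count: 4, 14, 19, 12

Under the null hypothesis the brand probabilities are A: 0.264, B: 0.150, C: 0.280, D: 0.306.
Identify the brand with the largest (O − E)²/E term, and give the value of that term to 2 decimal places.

A, 6.17

Expected counts E_i = n·p_i: 49×0.264 = 12.936, 49×0.150 = 7.35, 49×0.280 = 13.72, 49×0.306 = 14.994.
χ² = (4−12.936)²/12.936 + (14−7.35)²/7.35 + (19−13.72)²/13.72 + (12−14.994)²/14.994
   = 6.173 + 6.017 + 2.032 + 0.598
The largest term is for A: 6.17.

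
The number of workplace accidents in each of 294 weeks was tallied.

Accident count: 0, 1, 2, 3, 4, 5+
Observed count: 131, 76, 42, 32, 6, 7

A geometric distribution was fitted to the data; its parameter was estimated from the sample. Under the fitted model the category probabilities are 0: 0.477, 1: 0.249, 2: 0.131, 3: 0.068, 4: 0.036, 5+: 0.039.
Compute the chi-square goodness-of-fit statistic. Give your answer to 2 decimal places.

11.97

Expected counts E_i = n·p_i: 294×0.477 = 140.238, 294×0.249 = 73.206, 294×0.131 = 38.514, 294×0.068 = 19.992, 294×0.036 = 10.584, 294×0.039 = 11.466.
χ² = (131−140.238)²/140.238 + (76−73.206)²/73.206 + (42−38.514)²/38.514 + (32−19.992)²/19.992 + (6−10.584)²/10.584 + (7−11.466)²/11.466
   = 0.609 + 0.107 + 0.316 + 7.212 + 1.985 + 1.740
Sum = 11.97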